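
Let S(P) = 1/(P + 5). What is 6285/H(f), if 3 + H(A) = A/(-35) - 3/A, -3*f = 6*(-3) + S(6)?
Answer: -1430057475/835759 ≈ -1711.1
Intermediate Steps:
S(P) = 1/(5 + P)
f = 197/33 (f = -(6*(-3) + 1/(5 + 6))/3 = -(-18 + 1/11)/3 = -1/3*(-197/11) = 197/33 ≈ 5.9697)
H(A) = -3 - 3/A - A/35 (H(A) = -3 + (A/(-35) - 3/A) = -3 + (A*(-1/35) - 3/A) = -3 + (-A/35 - 3/A) = -3 + (-3/A - A/35) = -3 - 3/A - A/35)
6285/H(f) = 6285/(-3 - 3/197/33 - 1/35*197/33) = 6285/(-3 - 3*33/197 - 197/1155) = 6285/(-3 - 99/197 - 197/1155) = 6285/(-835759/227535) = 6285*(-227535/835759) = -1430057475/835759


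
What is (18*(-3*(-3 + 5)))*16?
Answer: -1728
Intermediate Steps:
(18*(-3*(-3 + 5)))*16 = (18*(-3*2))*16 = (18*(-6))*16 = -108*16 = -1728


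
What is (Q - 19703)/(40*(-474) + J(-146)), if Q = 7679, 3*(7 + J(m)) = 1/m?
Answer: 5266512/8307547 ≈ 0.63394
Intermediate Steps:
J(m) = -7 + 1/(3*m)
(Q - 19703)/(40*(-474) + J(-146)) = (7679 - 19703)/(40*(-474) + (-7 + (⅓)/(-146))) = -12024/(-18960 + (-7 + (⅓)*(-1/146))) = -12024/(-18960 + (-7 - 1/438)) = -12024/(-18960 - 3067/438) = -12024/(-8307547/438) = -12024*(-438/8307547) = 5266512/8307547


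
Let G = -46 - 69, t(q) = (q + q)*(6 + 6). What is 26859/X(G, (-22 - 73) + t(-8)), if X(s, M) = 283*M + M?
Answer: -3837/11644 ≈ -0.32953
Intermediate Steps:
t(q) = 24*q (t(q) = (2*q)*12 = 24*q)
G = -115
X(s, M) = 284*M
26859/X(G, (-22 - 73) + t(-8)) = 26859/((284*((-22 - 73) + 24*(-8)))) = 26859/((284*(-95 - 192))) = 26859/((284*(-287))) = 26859/(-81508) = 26859*(-1/81508) = -3837/11644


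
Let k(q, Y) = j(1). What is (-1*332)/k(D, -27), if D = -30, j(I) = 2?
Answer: -166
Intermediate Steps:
k(q, Y) = 2
(-1*332)/k(D, -27) = -1*332/2 = -332*1/2 = -166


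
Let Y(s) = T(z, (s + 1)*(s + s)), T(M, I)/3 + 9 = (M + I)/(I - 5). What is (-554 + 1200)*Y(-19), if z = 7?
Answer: -10503960/679 ≈ -15470.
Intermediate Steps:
T(M, I) = -27 + 3*(I + M)/(-5 + I) (T(M, I) = -27 + 3*((M + I)/(I - 5)) = -27 + 3*((I + M)/(-5 + I)) = -27 + 3*(I + M)/(-5 + I))
Y(s) = 3*(52 - 16*s*(1 + s))/(-5 + 2*s*(1 + s)) (Y(s) = 3*(45 + 7 - 8*(s + 1)*(s + s))/(-5 + (s + 1)*(s + s)) = 3*(45 + 7 - 8*(1 + s)*2*s)/(-5 + (1 + s)*(2*s)) = 3*(45 + 7 - 16*s*(1 + s))/(-5 + 2*s*(1 + s)) = 3*(52 - 16*s*(1 + s))/(-5 + 2*s*(1 + s)))
(-554 + 1200)*Y(-19) = (-554 + 1200)*(12*(13 - 4*(-19)*(1 - 19))/(-5 + 2*(-19)*(1 - 19))) = 646*(12*(13 - 4*(-19)*(-18))/(-5 + 2*(-19)*(-18))) = 646*(12*(13 - 1368)/(-5 + 684)) = 646*(12*(-1355)/679) = 646*(12*(1/679)*(-1355)) = 646*(-16260/679) = -10503960/679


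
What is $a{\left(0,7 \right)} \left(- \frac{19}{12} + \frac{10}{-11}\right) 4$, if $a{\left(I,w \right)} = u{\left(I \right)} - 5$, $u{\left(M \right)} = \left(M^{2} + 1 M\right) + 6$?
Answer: $- \frac{329}{33} \approx -9.9697$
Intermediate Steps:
$u{\left(M \right)} = 6 + M + M^{2}$ ($u{\left(M \right)} = \left(M^{2} + M\right) + 6 = \left(M + M^{2}\right) + 6 = 6 + M + M^{2}$)
$a{\left(I,w \right)} = 1 + I + I^{2}$ ($a{\left(I,w \right)} = \left(6 + I + I^{2}\right) - 5 = 1 + I + I^{2}$)
$a{\left(0,7 \right)} \left(- \frac{19}{12} + \frac{10}{-11}\right) 4 = \left(1 + 0 + 0^{2}\right) \left(- \frac{19}{12} + \frac{10}{-11}\right) 4 = \left(1 + 0 + 0\right) \left(\left(-19\right) \frac{1}{12} + 10 \left(- \frac{1}{11}\right)\right) 4 = 1 \left(- \frac{19}{12} - \frac{10}{11}\right) 4 = 1 \left(- \frac{329}{132}\right) 4 = \left(- \frac{329}{132}\right) 4 = - \frac{329}{33}$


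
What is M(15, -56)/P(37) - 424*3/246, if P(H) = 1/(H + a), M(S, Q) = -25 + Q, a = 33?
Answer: -232682/41 ≈ -5675.2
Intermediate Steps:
P(H) = 1/(33 + H) (P(H) = 1/(H + 33) = 1/(33 + H))
M(15, -56)/P(37) - 424*3/246 = (-25 - 56)/(1/(33 + 37)) - 424*3/246 = -81/(1/70) - 1272*1/246 = -81/1/70 - 212/41 = -81*70 - 212/41 = -5670 - 212/41 = -232682/41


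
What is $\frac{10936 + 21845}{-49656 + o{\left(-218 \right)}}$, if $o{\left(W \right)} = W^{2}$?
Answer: $- \frac{32781}{2132} \approx -15.376$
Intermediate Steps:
$\frac{10936 + 21845}{-49656 + o{\left(-218 \right)}} = \frac{10936 + 21845}{-49656 + \left(-218\right)^{2}} = \frac{32781}{-49656 + 47524} = \frac{32781}{-2132} = 32781 \left(- \frac{1}{2132}\right) = - \frac{32781}{2132}$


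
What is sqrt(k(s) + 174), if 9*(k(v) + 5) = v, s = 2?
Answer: sqrt(1523)/3 ≈ 13.009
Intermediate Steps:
k(v) = -5 + v/9
sqrt(k(s) + 174) = sqrt((-5 + (1/9)*2) + 174) = sqrt((-5 + 2/9) + 174) = sqrt(-43/9 + 174) = sqrt(1523/9) = sqrt(1523)/3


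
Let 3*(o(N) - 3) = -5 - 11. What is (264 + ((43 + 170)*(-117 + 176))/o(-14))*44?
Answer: -1577532/7 ≈ -2.2536e+5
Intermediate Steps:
o(N) = -7/3 (o(N) = 3 + (-5 - 11)/3 = 3 + (⅓)*(-16) = 3 - 16/3 = -7/3)
(264 + ((43 + 170)*(-117 + 176))/o(-14))*44 = (264 + ((43 + 170)*(-117 + 176))/(-7/3))*44 = (264 + (213*59)*(-3/7))*44 = (264 + 12567*(-3/7))*44 = (264 - 37701/7)*44 = -35853/7*44 = -1577532/7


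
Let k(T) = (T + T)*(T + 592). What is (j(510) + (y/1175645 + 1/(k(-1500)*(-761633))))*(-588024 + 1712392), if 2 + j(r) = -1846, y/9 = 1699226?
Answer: -62904494003826012053023417/30488711463104250 ≈ -2.0632e+9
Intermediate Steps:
y = 15293034 (y = 9*1699226 = 15293034)
j(r) = -1848 (j(r) = -2 - 1846 = -1848)
k(T) = 2*T*(592 + T) (k(T) = (2*T)*(592 + T) = 2*T*(592 + T))
(j(510) + (y/1175645 + 1/(k(-1500)*(-761633))))*(-588024 + 1712392) = (-1848 + (15293034/1175645 + 1/((2*(-1500)*(592 - 1500))*(-761633))))*(-588024 + 1712392) = (-1848 + (15293034*(1/1175645) - 1/761633/(2*(-1500)*(-908))))*1124368 = (-1848 + (15293034/1175645 - 1/761633/2724000))*1124368 = (-1848 + (15293034/1175645 + (1/2724000)*(-1/761633)))*1124368 = (-1848 + (15293034/1175645 - 1/2074688292000))*1124368 = (-1848 + 6345655717791350471/487819383409668000)*1124368 = -895144564823275113529/487819383409668000*1124368 = -62904494003826012053023417/30488711463104250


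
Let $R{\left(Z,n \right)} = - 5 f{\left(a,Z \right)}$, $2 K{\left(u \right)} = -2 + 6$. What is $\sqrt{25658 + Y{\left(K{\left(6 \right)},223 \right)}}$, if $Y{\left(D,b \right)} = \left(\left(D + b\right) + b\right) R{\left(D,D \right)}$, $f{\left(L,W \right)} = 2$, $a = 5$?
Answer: $\sqrt{21178} \approx 145.53$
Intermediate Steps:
$K{\left(u \right)} = 2$ ($K{\left(u \right)} = \frac{-2 + 6}{2} = \frac{1}{2} \cdot 4 = 2$)
$R{\left(Z,n \right)} = -10$ ($R{\left(Z,n \right)} = \left(-5\right) 2 = -10$)
$Y{\left(D,b \right)} = - 20 b - 10 D$ ($Y{\left(D,b \right)} = \left(\left(D + b\right) + b\right) \left(-10\right) = \left(D + 2 b\right) \left(-10\right) = - 20 b - 10 D$)
$\sqrt{25658 + Y{\left(K{\left(6 \right)},223 \right)}} = \sqrt{25658 - 4480} = \sqrt{21178}$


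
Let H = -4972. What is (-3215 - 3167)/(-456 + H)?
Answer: 3191/2714 ≈ 1.1758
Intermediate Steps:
(-3215 - 3167)/(-456 + H) = (-3215 - 3167)/(-456 - 4972) = -6382/(-5428) = -6382*(-1/5428) = 3191/2714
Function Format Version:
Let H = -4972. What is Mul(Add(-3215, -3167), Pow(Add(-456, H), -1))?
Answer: Rational(3191, 2714) ≈ 1.1758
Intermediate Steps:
Mul(Add(-3215, -3167), Pow(Add(-456, H), -1)) = Mul(Add(-3215, -3167), Pow(Add(-456, -4972), -1)) = Mul(-6382, Pow(-5428, -1)) = Mul(-6382, Rational(-1, 5428)) = Rational(3191, 2714)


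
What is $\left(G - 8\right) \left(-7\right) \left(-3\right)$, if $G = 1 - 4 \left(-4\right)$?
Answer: $189$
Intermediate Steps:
$G = 17$ ($G = 1 - -16 = 1 + 16 = 17$)
$\left(G - 8\right) \left(-7\right) \left(-3\right) = \left(17 - 8\right) \left(-7\right) \left(-3\right) = 9 \left(-7\right) \left(-3\right) = \left(-63\right) \left(-3\right) = 189$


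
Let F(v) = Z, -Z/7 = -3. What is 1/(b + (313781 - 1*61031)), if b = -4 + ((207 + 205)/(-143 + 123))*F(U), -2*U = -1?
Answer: 5/1261567 ≈ 3.9633e-6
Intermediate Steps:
U = ½ (U = -½*(-1) = ½ ≈ 0.50000)
Z = 21 (Z = -7*(-3) = 21)
F(v) = 21
b = -2183/5 (b = -4 + ((207 + 205)/(-143 + 123))*21 = -4 + (412/(-20))*21 = -4 + (412*(-1/20))*21 = -4 - 103/5*21 = -4 - 2163/5 = -2183/5 ≈ -436.60)
1/(b + (313781 - 1*61031)) = 1/(-2183/5 + (313781 - 1*61031)) = 1/(-2183/5 + (313781 - 61031)) = 1/(-2183/5 + 252750) = 1/(1261567/5) = 5/1261567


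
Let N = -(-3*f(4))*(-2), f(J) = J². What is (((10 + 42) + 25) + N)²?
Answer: 361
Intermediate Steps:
N = -96 (N = -(-3*4²)*(-2) = -(-3*16)*(-2) = -(-48)*(-2) = -1*96 = -96)
(((10 + 42) + 25) + N)² = (((10 + 42) + 25) - 96)² = ((52 + 25) - 96)² = (77 - 96)² = (-19)² = 361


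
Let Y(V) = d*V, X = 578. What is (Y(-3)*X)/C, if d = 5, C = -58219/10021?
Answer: 86882070/58219 ≈ 1492.3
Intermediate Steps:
C = -58219/10021 (C = -58219*1/10021 = -58219/10021 ≈ -5.8097)
Y(V) = 5*V
(Y(-3)*X)/C = ((5*(-3))*578)/(-58219/10021) = -15*578*(-10021/58219) = -8670*(-10021/58219) = 86882070/58219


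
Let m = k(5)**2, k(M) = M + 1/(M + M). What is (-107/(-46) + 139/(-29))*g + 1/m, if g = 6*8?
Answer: -205370684/1734867 ≈ -118.38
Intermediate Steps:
g = 48
k(M) = M + 1/(2*M)
m = 2601/100 (m = (5 + (1/2)/5)**2 = (5 + (1/2)*(1/5))**2 = (5 + 1/10)**2 = (51/10)**2 = 2601/100 ≈ 26.010)
(-107/(-46) + 139/(-29))*g + 1/m = (-107/(-46) + 139/(-29))*48 + 1/(2601/100) = (-107*(-1/46) + 139*(-1/29))*48 + 100/2601 = (107/46 - 139/29)*48 + 100/2601 = -3291/1334*48 + 100/2601 = -78984/667 + 100/2601 = -205370684/1734867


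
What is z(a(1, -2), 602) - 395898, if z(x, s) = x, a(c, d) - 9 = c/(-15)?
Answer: -5938336/15 ≈ -3.9589e+5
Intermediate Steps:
a(c, d) = 9 - c/15 (a(c, d) = 9 + c/(-15) = 9 + c*(-1/15) = 9 - c/15)
z(a(1, -2), 602) - 395898 = (9 - 1/15*1) - 395898 = (9 - 1/15) - 395898 = 134/15 - 395898 = -5938336/15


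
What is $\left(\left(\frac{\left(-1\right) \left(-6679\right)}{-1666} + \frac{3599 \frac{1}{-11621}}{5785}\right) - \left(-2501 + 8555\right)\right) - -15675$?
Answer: $\frac{1077112506517961}{112000990010} \approx 9617.0$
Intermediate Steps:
$\left(\left(\frac{\left(-1\right) \left(-6679\right)}{-1666} + \frac{3599 \frac{1}{-11621}}{5785}\right) - \left(-2501 + 8555\right)\right) - -15675 = \left(\left(6679 \left(- \frac{1}{1666}\right) + 3599 \left(- \frac{1}{11621}\right) \frac{1}{5785}\right) - 6054\right) + 15675 = \left(\left(- \frac{6679}{1666} - \frac{3599}{67227485}\right) - 6054\right) + 15675 = \left(- \frac{449018368249}{112000990010} - 6054\right) + 15675 = - \frac{678503011888789}{112000990010} + 15675 = \frac{1077112506517961}{112000990010}$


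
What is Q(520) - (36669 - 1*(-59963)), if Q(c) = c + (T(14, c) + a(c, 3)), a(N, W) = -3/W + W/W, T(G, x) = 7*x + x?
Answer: -91952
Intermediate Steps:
T(G, x) = 8*x
a(N, W) = 1 - 3/W (a(N, W) = -3/W + 1 = 1 - 3/W)
Q(c) = 9*c (Q(c) = c + (8*c + (-3 + 3)/3) = c + (8*c + (1/3)*0) = c + (8*c + 0) = c + 8*c = 9*c)
Q(520) - (36669 - 1*(-59963)) = 9*520 - (36669 - 1*(-59963)) = 4680 - (36669 + 59963) = 4680 - 1*96632 = 4680 - 96632 = -91952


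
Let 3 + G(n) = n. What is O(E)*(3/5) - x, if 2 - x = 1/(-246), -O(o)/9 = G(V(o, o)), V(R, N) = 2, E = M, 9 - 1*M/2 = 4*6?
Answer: 4177/1230 ≈ 3.3959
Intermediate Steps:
M = -30 (M = 18 - 8*6 = 18 - 2*24 = 18 - 48 = -30)
E = -30
G(n) = -3 + n
O(o) = 9 (O(o) = -9*(-3 + 2) = -9*(-1) = 9)
x = 493/246 (x = 2 - 1/(-246) = 2 - 1*(-1/246) = 2 + 1/246 = 493/246 ≈ 2.0041)
O(E)*(3/5) - x = 9*(3/5) - 1*493/246 = 9*(3*(⅕)) - 493/246 = 9*(⅗) - 493/246 = 27/5 - 493/246 = 4177/1230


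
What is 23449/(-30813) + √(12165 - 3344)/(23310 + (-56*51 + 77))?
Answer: -23449/30813 + √8821/20531 ≈ -0.75644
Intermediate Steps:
23449/(-30813) + √(12165 - 3344)/(23310 + (-56*51 + 77)) = 23449*(-1/30813) + √8821/(23310 + (-2856 + 77)) = -23449/30813 + √8821/(23310 - 2779) = -23449/30813 + √8821/20531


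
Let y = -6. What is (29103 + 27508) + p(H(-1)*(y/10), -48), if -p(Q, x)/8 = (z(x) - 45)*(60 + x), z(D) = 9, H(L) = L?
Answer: 60067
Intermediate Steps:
p(Q, x) = 17280 + 288*x (p(Q, x) = -8*(9 - 45)*(60 + x) = -(-288)*(60 + x) = -8*(-2160 - 36*x) = 17280 + 288*x)
(29103 + 27508) + p(H(-1)*(y/10), -48) = (29103 + 27508) + (17280 + 288*(-48)) = 56611 + (17280 - 13824) = 56611 + 3456 = 60067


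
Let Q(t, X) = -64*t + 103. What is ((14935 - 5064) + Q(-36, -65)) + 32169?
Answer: 44447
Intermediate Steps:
Q(t, X) = 103 - 64*t
((14935 - 5064) + Q(-36, -65)) + 32169 = ((14935 - 5064) + (103 - 64*(-36))) + 32169 = (9871 + (103 + 2304)) + 32169 = (9871 + 2407) + 32169 = 12278 + 32169 = 44447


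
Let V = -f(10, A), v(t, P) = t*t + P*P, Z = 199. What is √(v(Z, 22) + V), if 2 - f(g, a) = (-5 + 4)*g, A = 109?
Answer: √40073 ≈ 200.18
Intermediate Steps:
f(g, a) = 2 + g (f(g, a) = 2 - (-5 + 4)*g = 2 - (-1)*g = 2 + g)
v(t, P) = P² + t² (v(t, P) = t² + P² = P² + t²)
V = -12 (V = -(2 + 10) = -1*12 = -12)
√(v(Z, 22) + V) = √((22² + 199²) - 12) = √((484 + 39601) - 12) = √(40085 - 12) = √40073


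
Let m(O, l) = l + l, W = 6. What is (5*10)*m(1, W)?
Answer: 600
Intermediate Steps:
m(O, l) = 2*l
(5*10)*m(1, W) = (5*10)*(2*6) = 50*12 = 600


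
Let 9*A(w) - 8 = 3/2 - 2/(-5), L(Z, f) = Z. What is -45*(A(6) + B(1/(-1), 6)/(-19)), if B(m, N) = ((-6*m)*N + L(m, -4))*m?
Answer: -5031/38 ≈ -132.39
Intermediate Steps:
A(w) = 11/10 (A(w) = 8/9 + (3/2 - 2/(-5))/9 = 8/9 + (3*(½) - 2*(-⅕))/9 = 8/9 + (3/2 + ⅖)/9 = 8/9 + (⅑)*(19/10) = 8/9 + 19/90 = 11/10)
B(m, N) = m*(m - 6*N*m) (B(m, N) = ((-6*m)*N + m)*m = (-6*N*m + m)*m = (m - 6*N*m)*m = m*(m - 6*N*m))
-45*(A(6) + B(1/(-1), 6)/(-19)) = -45*(11/10 + ((1/(-1))²*(1 - 6*6))/(-19)) = -45*(11/10 + ((-1)²*(1 - 36))*(-1/19)) = -45*(11/10 + (1*(-35))*(-1/19)) = -45*(11/10 - 35*(-1/19)) = -45*(11/10 + 35/19) = -45*559/190 = -5031/38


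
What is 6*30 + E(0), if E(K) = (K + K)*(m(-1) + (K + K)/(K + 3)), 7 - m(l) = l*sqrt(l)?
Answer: 180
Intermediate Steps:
m(l) = 7 - l**(3/2) (m(l) = 7 - l*sqrt(l) = 7 - l**(3/2))
E(K) = 2*K*(7 + I + 2*K/(3 + K)) (E(K) = (K + K)*((7 - (-1)**(3/2)) + (K + K)/(K + 3)) = (2*K)*((7 - (-1)*I) + (2*K)/(3 + K)) = (2*K)*((7 + I) + 2*K/(3 + K)) = (2*K)*(7 + I + 2*K/(3 + K)) = 2*K*(7 + I + 2*K/(3 + K)))
6*30 + E(0) = 6*30 + 2*0*(21 + 3*I + 0*(9 + I))/(3 + 0) = 180 + 2*0*(21 + 3*I + 0)/3 = 180 + 2*0*(1/3)*(21 + 3*I) = 180 + 0 = 180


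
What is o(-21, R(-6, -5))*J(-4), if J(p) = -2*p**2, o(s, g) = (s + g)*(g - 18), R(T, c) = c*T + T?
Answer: -576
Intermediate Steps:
R(T, c) = T + T*c (R(T, c) = T*c + T = T + T*c)
o(s, g) = (-18 + g)*(g + s) (o(s, g) = (g + s)*(-18 + g) = (-18 + g)*(g + s))
o(-21, R(-6, -5))*J(-4) = ((-6*(1 - 5))**2 - (-108)*(1 - 5) - 18*(-21) - 6*(1 - 5)*(-21))*(-2*(-4)**2) = ((-6*(-4))**2 - (-108)*(-4) + 378 - 6*(-4)*(-21))*(-2*16) = (24**2 - 18*24 + 378 + 24*(-21))*(-32) = (576 - 432 + 378 - 504)*(-32) = 18*(-32) = -576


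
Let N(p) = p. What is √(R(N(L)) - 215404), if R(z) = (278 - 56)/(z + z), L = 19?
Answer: I*√77758735/19 ≈ 464.11*I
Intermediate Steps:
R(z) = 111/z (R(z) = 222/((2*z)) = 222*(1/(2*z)) = 111/z)
√(R(N(L)) - 215404) = √(111/19 - 215404) = √(-4092565/19) = I*√77758735/19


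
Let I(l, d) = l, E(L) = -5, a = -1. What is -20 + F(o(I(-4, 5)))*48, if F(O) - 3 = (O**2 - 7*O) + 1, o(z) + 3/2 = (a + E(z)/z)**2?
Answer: 12067/16 ≈ 754.19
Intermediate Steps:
o(z) = -3/2 + (-1 - 5/z)**2
F(O) = 4 + O**2 - 7*O (F(O) = 3 + ((O**2 - 7*O) + 1) = 3 + (1 + O**2 - 7*O) = 4 + O**2 - 7*O)
-20 + F(o(I(-4, 5)))*48 = -20 + (4 + (-1/2 + 10/(-4) + 25/(-4)**2)**2 - 7*(-1/2 + 10/(-4) + 25/(-4)**2))*48 = -20 + (4 + (-1/2 + 10*(-1/4) + 25*(1/16))**2 - 7*(-1/2 + 10*(-1/4) + 25*(1/16)))*48 = -20 + (4 + (-1/2 - 5/2 + 25/16)**2 - 7*(-1/2 - 5/2 + 25/16))*48 = -20 + (4 + (-23/16)**2 - 7*(-23/16))*48 = -20 + (4 + 529/256 + 161/16)*48 = -20 + (4129/256)*48 = -20 + 12387/16 = 12067/16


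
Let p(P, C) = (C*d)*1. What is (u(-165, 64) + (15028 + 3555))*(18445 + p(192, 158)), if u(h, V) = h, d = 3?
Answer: 348450142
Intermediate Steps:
p(P, C) = 3*C (p(P, C) = (C*3)*1 = (3*C)*1 = 3*C)
(u(-165, 64) + (15028 + 3555))*(18445 + p(192, 158)) = (-165 + (15028 + 3555))*(18445 + 3*158) = (-165 + 18583)*(18445 + 474) = 18418*18919 = 348450142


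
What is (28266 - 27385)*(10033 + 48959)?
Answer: 51971952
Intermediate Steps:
(28266 - 27385)*(10033 + 48959) = 881*58992 = 51971952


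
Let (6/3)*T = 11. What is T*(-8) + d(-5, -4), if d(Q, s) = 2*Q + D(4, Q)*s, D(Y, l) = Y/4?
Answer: -58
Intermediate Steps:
D(Y, l) = Y/4 (D(Y, l) = Y*(¼) = Y/4)
T = 11/2 (T = (½)*11 = 11/2 ≈ 5.5000)
d(Q, s) = s + 2*Q (d(Q, s) = 2*Q + ((¼)*4)*s = 2*Q + 1*s = 2*Q + s = s + 2*Q)
T*(-8) + d(-5, -4) = (11/2)*(-8) + (-4 + 2*(-5)) = -44 + (-4 - 10) = -44 - 14 = -58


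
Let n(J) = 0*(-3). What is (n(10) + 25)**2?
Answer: 625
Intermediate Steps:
n(J) = 0
(n(10) + 25)**2 = (0 + 25)**2 = 25**2 = 625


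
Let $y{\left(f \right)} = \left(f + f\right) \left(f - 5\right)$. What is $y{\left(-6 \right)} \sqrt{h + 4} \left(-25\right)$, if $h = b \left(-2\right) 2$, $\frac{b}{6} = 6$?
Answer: $- 6600 i \sqrt{35} \approx - 39046.0 i$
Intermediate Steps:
$b = 36$ ($b = 6 \cdot 6 = 36$)
$h = -144$ ($h = 36 \left(-2\right) 2 = \left(-72\right) 2 = -144$)
$y{\left(f \right)} = 2 f \left(-5 + f\right)$
$y{\left(-6 \right)} \sqrt{h + 4} \left(-25\right) = 2 \left(-6\right) \left(-5 - 6\right) \sqrt{-144 + 4} \left(-25\right) = 2 \left(-6\right) \left(-11\right) \sqrt{-140} \left(-25\right) = 132 \cdot 2 i \sqrt{35} \left(-25\right) = 132 \left(- 50 i \sqrt{35}\right) = - 6600 i \sqrt{35}$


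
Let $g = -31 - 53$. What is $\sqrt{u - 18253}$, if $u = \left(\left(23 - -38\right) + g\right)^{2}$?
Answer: $2 i \sqrt{4431} \approx 133.13 i$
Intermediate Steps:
$g = -84$
$u = 529$ ($u = \left(\left(23 - -38\right) - 84\right)^{2} = \left(\left(23 + 38\right) - 84\right)^{2} = \left(61 - 84\right)^{2} = \left(-23\right)^{2} = 529$)
$\sqrt{u - 18253} = \sqrt{529 - 18253} = \sqrt{-17724} = 2 i \sqrt{4431}$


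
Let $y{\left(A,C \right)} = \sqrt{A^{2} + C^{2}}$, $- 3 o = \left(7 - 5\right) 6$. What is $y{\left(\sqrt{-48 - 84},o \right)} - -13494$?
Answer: $13494 + 2 i \sqrt{29} \approx 13494.0 + 10.77 i$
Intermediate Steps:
$o = -4$ ($o = - \frac{\left(7 - 5\right) 6}{3} = - \frac{2 \cdot 6}{3} = \left(- \frac{1}{3}\right) 12 = -4$)
$y{\left(\sqrt{-48 - 84},o \right)} - -13494 = \sqrt{\left(\sqrt{-48 - 84}\right)^{2} + \left(-4\right)^{2}} - -13494 = \sqrt{\left(\sqrt{-132}\right)^{2} + 16} + 13494 = \sqrt{\left(2 i \sqrt{33}\right)^{2} + 16} + 13494 = \sqrt{-132 + 16} + 13494 = \sqrt{-116} + 13494 = 2 i \sqrt{29} + 13494 = 13494 + 2 i \sqrt{29}$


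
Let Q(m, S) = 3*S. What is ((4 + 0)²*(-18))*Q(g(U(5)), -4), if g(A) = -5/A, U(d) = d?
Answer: 3456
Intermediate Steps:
((4 + 0)²*(-18))*Q(g(U(5)), -4) = ((4 + 0)²*(-18))*(3*(-4)) = (4²*(-18))*(-12) = (16*(-18))*(-12) = -288*(-12) = 3456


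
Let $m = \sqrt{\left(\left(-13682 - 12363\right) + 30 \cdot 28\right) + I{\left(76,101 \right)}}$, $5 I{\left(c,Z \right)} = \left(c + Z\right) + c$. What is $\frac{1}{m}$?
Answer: $- \frac{i \sqrt{157215}}{62886} \approx - 0.0063051 i$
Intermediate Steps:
$I{\left(c,Z \right)} = \frac{Z}{5} + \frac{2 c}{5}$ ($I{\left(c,Z \right)} = \frac{\left(c + Z\right) + c}{5} = \frac{\left(Z + c\right) + c}{5} = \frac{Z + 2 c}{5} = \frac{Z}{5} + \frac{2 c}{5}$)
$m = \frac{2 i \sqrt{157215}}{5}$ ($m = \sqrt{\left(\left(-13682 - 12363\right) + 30 \cdot 28\right) + \left(\frac{1}{5} \cdot 101 + \frac{2}{5} \cdot 76\right)} = \sqrt{\left(-26045 + 840\right) + \left(\frac{101}{5} + \frac{152}{5}\right)} = \sqrt{-25205 + \frac{253}{5}} = \sqrt{- \frac{125772}{5}} = \frac{2 i \sqrt{157215}}{5} \approx 158.6 i$)
$\frac{1}{m} = \frac{1}{\frac{2}{5} i \sqrt{157215}} = - \frac{i \sqrt{157215}}{62886}$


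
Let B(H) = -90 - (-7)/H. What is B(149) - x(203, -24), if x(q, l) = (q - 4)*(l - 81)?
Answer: 3099952/149 ≈ 20805.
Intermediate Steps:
x(q, l) = (-81 + l)*(-4 + q) (x(q, l) = (-4 + q)*(-81 + l) = (-81 + l)*(-4 + q))
B(H) = -90 + 7/H
B(149) - x(203, -24) = (-90 + 7/149) - (324 - 81*203 - 4*(-24) - 24*203) = (-90 + 7*(1/149)) - (324 - 16443 + 96 - 4872) = (-90 + 7/149) - 1*(-20895) = -13403/149 + 20895 = 3099952/149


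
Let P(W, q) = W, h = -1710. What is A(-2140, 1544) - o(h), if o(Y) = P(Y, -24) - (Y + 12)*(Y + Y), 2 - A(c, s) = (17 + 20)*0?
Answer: 5808872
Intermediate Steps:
A(c, s) = 2 (A(c, s) = 2 - (17 + 20)*0 = 2 - 37*0 = 2 - 1*0 = 2 + 0 = 2)
o(Y) = Y - 2*Y*(12 + Y) (o(Y) = Y - (Y + 12)*(Y + Y) = Y - (12 + Y)*2*Y = Y - 2*Y*(12 + Y))
A(-2140, 1544) - o(h) = 2 - (-1710)*(-23 - 2*(-1710)) = 2 - (-1710)*(-23 + 3420) = 2 - (-1710)*3397 = 2 - 1*(-5808870) = 2 + 5808870 = 5808872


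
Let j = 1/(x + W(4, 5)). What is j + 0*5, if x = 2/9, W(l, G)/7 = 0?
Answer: 9/2 ≈ 4.5000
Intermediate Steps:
W(l, G) = 0 (W(l, G) = 7*0 = 0)
x = 2/9 (x = 2*(1/9) = 2/9 ≈ 0.22222)
j = 9/2 (j = 1/(2/9 + 0) = 1/(2/9) = 9/2 ≈ 4.5000)
j + 0*5 = 9/2 + 0*5 = 9/2 + 0 = 9/2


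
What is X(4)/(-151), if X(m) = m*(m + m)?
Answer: -32/151 ≈ -0.21192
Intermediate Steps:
X(m) = 2*m² (X(m) = m*(2*m) = 2*m²)
X(4)/(-151) = (2*4²)/(-151) = (2*16)*(-1/151) = 32*(-1/151) = -32/151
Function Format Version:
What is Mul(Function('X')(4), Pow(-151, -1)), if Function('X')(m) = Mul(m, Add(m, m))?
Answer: Rational(-32, 151) ≈ -0.21192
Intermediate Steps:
Function('X')(m) = Mul(2, Pow(m, 2)) (Function('X')(m) = Mul(m, Mul(2, m)) = Mul(2, Pow(m, 2)))
Mul(Function('X')(4), Pow(-151, -1)) = Mul(Mul(2, Pow(4, 2)), Pow(-151, -1)) = Mul(Mul(2, 16), Rational(-1, 151)) = Mul(32, Rational(-1, 151)) = Rational(-32, 151)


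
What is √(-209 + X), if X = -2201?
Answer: I*√2410 ≈ 49.092*I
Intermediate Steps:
√(-209 + X) = √(-209 - 2201) = √(-2410) = I*√2410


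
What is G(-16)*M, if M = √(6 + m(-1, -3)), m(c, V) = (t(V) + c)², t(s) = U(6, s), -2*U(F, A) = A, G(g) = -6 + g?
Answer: -55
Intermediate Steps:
U(F, A) = -A/2
t(s) = -s/2
m(c, V) = (c - V/2)² (m(c, V) = (-V/2 + c)² = (c - V/2)²)
M = 5/2 (M = √(6 + (-3 - 2*(-1))²/4) = √(6 + (-3 + 2)²/4) = √(6 + (¼)*(-1)²) = √(6 + (¼)*1) = √(6 + ¼) = √(25/4) = 5/2 ≈ 2.5000)
G(-16)*M = (-6 - 16)*(5/2) = -22*5/2 = -55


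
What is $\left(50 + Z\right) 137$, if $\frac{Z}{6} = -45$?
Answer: $-30140$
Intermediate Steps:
$Z = -270$ ($Z = 6 \left(-45\right) = -270$)
$\left(50 + Z\right) 137 = \left(50 - 270\right) 137 = \left(-220\right) 137 = -30140$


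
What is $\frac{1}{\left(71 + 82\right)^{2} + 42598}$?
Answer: $\frac{1}{66007} \approx 1.515 \cdot 10^{-5}$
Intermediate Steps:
$\frac{1}{\left(71 + 82\right)^{2} + 42598} = \frac{1}{153^{2} + 42598} = \frac{1}{23409 + 42598} = \frac{1}{66007}$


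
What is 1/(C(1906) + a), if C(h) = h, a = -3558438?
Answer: -1/3556532 ≈ -2.8117e-7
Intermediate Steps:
1/(C(1906) + a) = 1/(1906 - 3558438) = 1/(-3556532) = -1/3556532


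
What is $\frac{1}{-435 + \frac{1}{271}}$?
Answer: $- \frac{271}{117884} \approx -0.0022989$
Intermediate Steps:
$\frac{1}{-435 + \frac{1}{271}} = \frac{1}{- \frac{117884}{271}} = - \frac{271}{117884}$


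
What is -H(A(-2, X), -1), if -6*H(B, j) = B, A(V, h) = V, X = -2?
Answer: -1/3 ≈ -0.33333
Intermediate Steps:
H(B, j) = -B/6
-H(A(-2, X), -1) = -(-1)*(-2)/6 = -1*1/3 = -1/3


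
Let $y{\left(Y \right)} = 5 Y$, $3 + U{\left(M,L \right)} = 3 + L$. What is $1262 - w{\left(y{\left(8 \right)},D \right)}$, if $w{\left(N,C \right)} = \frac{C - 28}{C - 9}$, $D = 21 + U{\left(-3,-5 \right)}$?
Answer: $\frac{8846}{7} \approx 1263.7$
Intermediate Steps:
$U{\left(M,L \right)} = L$ ($U{\left(M,L \right)} = -3 + \left(3 + L\right) = L$)
$D = 16$ ($D = 21 - 5 = 16$)
$w{\left(N,C \right)} = \frac{-28 + C}{-9 + C}$
$1262 - w{\left(y{\left(8 \right)},D \right)} = 1262 - \frac{-28 + 16}{-9 + 16} = 1262 - \frac{1}{7} \left(-12\right) = 1262 - - \frac{12}{7} = 1262 + \frac{12}{7} = \frac{8846}{7}$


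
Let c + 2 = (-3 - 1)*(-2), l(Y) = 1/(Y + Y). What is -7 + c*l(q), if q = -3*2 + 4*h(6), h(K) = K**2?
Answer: -321/46 ≈ -6.9783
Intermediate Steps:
q = 138 (q = -3*2 + 4*6**2 = -6 + 4*36 = -6 + 144 = 138)
l(Y) = 1/(2*Y)
c = 6 (c = -2 + (-3 - 1)*(-2) = -2 - 4*(-2) = -2 + 8 = 6)
-7 + c*l(q) = -7 + 6*((1/2)/138) = -7 + 6*((1/2)*(1/138)) = -7 + 6*(1/276) = -7 + 1/46 = -321/46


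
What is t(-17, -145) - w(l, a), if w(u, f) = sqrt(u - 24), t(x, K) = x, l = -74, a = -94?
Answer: -17 - 7*I*sqrt(2) ≈ -17.0 - 9.8995*I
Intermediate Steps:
w(u, f) = sqrt(-24 + u)
t(-17, -145) - w(l, a) = -17 - sqrt(-24 - 74) = -17 - sqrt(-98) = -17 - 7*I*sqrt(2)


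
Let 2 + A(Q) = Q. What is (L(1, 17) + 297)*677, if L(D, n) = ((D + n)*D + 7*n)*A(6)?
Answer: 572065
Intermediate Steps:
A(Q) = -2 + Q
L(D, n) = 28*n + 4*D*(D + n) (L(D, n) = ((D + n)*D + 7*n)*(-2 + 6) = (D*(D + n) + 7*n)*4 = (7*n + D*(D + n))*4 = 28*n + 4*D*(D + n))
(L(1, 17) + 297)*677 = ((4*1² + 28*17 + 4*1*17) + 297)*677 = ((4*1 + 476 + 68) + 297)*677 = ((4 + 476 + 68) + 297)*677 = (548 + 297)*677 = 845*677 = 572065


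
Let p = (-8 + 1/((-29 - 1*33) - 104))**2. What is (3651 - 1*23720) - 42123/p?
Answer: -12202477339/588747 ≈ -20726.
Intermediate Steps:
p = 1766241/27556 (p = (-8 + 1/((-29 - 33) - 104))**2 = (-8 + 1/(-62 - 104))**2 = (-8 + 1/(-166))**2 = (-8 - 1/166)**2 = (-1329/166)**2 = 1766241/27556 ≈ 64.096)
(3651 - 1*23720) - 42123/p = (3651 - 1*23720) - 42123/1766241/27556 = (3651 - 23720) - 42123*27556/1766241 = -20069 - 1*386913796/588747 = -20069 - 386913796/588747 = -12202477339/588747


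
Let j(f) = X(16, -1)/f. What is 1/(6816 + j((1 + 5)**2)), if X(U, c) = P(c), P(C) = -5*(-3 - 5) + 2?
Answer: 6/40903 ≈ 0.00014669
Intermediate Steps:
P(C) = 42 (P(C) = -5*(-8) + 2 = 40 + 2 = 42)
X(U, c) = 42
j(f) = 42/f
1/(6816 + j((1 + 5)**2)) = 1/(6816 + 42/((1 + 5)**2)) = 1/(6816 + 42/(6**2)) = 1/(6816 + 42/36) = 1/(6816 + 42*(1/36)) = 1/(6816 + 7/6) = 1/(40903/6) = 6/40903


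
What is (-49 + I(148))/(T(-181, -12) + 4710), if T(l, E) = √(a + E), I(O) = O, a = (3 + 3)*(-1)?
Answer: 785/37347 - I*√2/74694 ≈ 0.021019 - 1.8933e-5*I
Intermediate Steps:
a = -6 (a = 6*(-1) = -6)
T(l, E) = √(-6 + E)
(-49 + I(148))/(T(-181, -12) + 4710) = (-49 + 148)/(√(-6 - 12) + 4710) = 99/(√(-18) + 4710) = 99/(3*I*√2 + 4710) = 99/(4710 + 3*I*√2)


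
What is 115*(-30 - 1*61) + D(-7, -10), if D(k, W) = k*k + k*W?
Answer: -10346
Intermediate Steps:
D(k, W) = k² + W*k
115*(-30 - 1*61) + D(-7, -10) = 115*(-30 - 1*61) - 7*(-10 - 7) = 115*(-30 - 61) - 7*(-17) = 115*(-91) + 119 = -10465 + 119 = -10346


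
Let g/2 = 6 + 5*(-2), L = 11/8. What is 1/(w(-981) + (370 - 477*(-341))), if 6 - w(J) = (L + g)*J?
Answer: 8/1252271 ≈ 6.3884e-6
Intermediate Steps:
L = 11/8 (L = 11*(1/8) = 11/8 ≈ 1.3750)
g = -8 (g = 2*(6 + 5*(-2)) = 2*(6 - 10) = 2*(-4) = -8)
w(J) = 6 + 53*J/8 (w(J) = 6 - (11/8 - 8)*J = 6 - (-53)*J/8 = 6 + 53*J/8)
1/(w(-981) + (370 - 477*(-341))) = 1/((6 + (53/8)*(-981)) + (370 - 477*(-341))) = 1/((6 - 51993/8) + (370 + 162657)) = 1/(-51945/8 + 163027) = 1/(1252271/8) = 8/1252271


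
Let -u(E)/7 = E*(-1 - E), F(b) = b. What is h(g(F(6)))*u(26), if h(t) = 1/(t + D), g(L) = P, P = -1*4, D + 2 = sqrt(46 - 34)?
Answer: -2457/2 - 819*sqrt(3)/2 ≈ -1937.8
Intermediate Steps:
D = -2 + 2*sqrt(3) (D = -2 + sqrt(46 - 34) = -2 + sqrt(12) = -2 + 2*sqrt(3) ≈ 1.4641)
u(E) = -7*E*(-1 - E)
P = -4
g(L) = -4
h(t) = 1/(-2 + t + 2*sqrt(3)) (h(t) = 1/(t + (-2 + 2*sqrt(3))) = 1/(-2 + t + 2*sqrt(3)))
h(g(F(6)))*u(26) = (7*26*(1 + 26))/(-2 - 4 + 2*sqrt(3)) = (7*26*27)/(-6 + 2*sqrt(3)) = 4914/(-6 + 2*sqrt(3))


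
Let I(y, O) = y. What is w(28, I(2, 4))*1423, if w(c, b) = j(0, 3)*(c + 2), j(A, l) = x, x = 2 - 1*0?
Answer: 85380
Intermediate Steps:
x = 2 (x = 2 + 0 = 2)
j(A, l) = 2
w(c, b) = 4 + 2*c (w(c, b) = 2*(c + 2) = 2*(2 + c) = 4 + 2*c)
w(28, I(2, 4))*1423 = (4 + 2*28)*1423 = (4 + 56)*1423 = 60*1423 = 85380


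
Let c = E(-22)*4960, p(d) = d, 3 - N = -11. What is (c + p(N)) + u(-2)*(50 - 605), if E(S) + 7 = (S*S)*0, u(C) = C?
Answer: -33596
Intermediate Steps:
N = 14 (N = 3 - 1*(-11) = 3 + 11 = 14)
E(S) = -7 (E(S) = -7 + (S*S)*0 = -7 + S**2*0 = -7 + 0 = -7)
c = -34720 (c = -7*4960 = -34720)
(c + p(N)) + u(-2)*(50 - 605) = (-34720 + 14) - 2*(50 - 605) = -34706 - 2*(-555) = -34706 + 1110 = -33596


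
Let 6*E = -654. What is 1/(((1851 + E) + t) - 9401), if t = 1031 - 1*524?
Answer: -1/7152 ≈ -0.00013982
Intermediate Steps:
E = -109 (E = (1/6)*(-654) = -109)
t = 507 (t = 1031 - 524 = 507)
1/(((1851 + E) + t) - 9401) = 1/(((1851 - 109) + 507) - 9401) = 1/((1742 + 507) - 9401) = 1/(2249 - 9401) = 1/(-7152) = -1/7152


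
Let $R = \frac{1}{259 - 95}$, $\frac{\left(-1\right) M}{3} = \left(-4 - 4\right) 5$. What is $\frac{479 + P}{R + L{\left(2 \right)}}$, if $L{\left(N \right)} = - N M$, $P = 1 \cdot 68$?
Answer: $- \frac{89708}{39359} \approx -2.2792$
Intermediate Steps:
$M = 120$ ($M = - 3 \left(-4 - 4\right) 5 = - 3 \left(\left(-8\right) 5\right) = \left(-3\right) \left(-40\right) = 120$)
$R = \frac{1}{164} \approx 0.0060976$
$P = 68$
$L{\left(N \right)} = - 120 N$ ($L{\left(N \right)} = - N 120 = - 120 N$)
$\frac{479 + P}{R + L{\left(2 \right)}} = \frac{479 + 68}{\frac{1}{164} - 240} = \frac{547}{\frac{1}{164} - 240} = \frac{547}{- \frac{39359}{164}} = 547 \left(- \frac{164}{39359}\right) = - \frac{89708}{39359}$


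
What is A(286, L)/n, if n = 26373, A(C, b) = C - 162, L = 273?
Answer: 124/26373 ≈ 0.0047018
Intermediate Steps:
A(C, b) = -162 + C
A(286, L)/n = (-162 + 286)/26373 = 124*(1/26373) = 124/26373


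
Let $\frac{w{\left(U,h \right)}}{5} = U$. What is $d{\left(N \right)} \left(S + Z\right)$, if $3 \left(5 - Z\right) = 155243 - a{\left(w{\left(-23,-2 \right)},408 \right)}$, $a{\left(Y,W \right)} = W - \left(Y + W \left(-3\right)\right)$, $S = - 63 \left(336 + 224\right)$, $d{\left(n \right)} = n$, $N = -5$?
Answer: $\frac{1296605}{3} \approx 4.322 \cdot 10^{5}$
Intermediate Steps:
$w{\left(U,h \right)} = 5 U$
$S = -35280$ ($S = \left(-63\right) 560 = -35280$)
$a{\left(Y,W \right)} = - Y + 4 W$ ($a{\left(Y,W \right)} = W - \left(Y - 3 W\right) = W + \left(- Y + 3 W\right) = - Y + 4 W$)
$Z = - \frac{153481}{3}$ ($Z = 5 - \frac{155243 - \left(- 5 \left(-23\right) + 4 \cdot 408\right)}{3} = 5 - \frac{155243 - \left(\left(-1\right) \left(-115\right) + 1632\right)}{3} = 5 - \frac{155243 - \left(115 + 1632\right)}{3} = 5 - \frac{155243 - 1747}{3} = 5 - \frac{153496}{3} = - \frac{153481}{3} \approx -51160.0$)
$d{\left(N \right)} \left(S + Z\right) = - 5 \left(-35280 - \frac{153481}{3}\right) = \left(-5\right) \left(- \frac{259321}{3}\right) = \frac{1296605}{3}$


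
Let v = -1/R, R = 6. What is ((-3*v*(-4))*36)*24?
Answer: -1728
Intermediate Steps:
v = -⅙ (v = -1/6 = -1*⅙ = -⅙ ≈ -0.16667)
((-3*v*(-4))*36)*24 = ((-3*(-⅙)*(-4))*36)*24 = (((½)*(-4))*36)*24 = -2*36*24 = -72*24 = -1728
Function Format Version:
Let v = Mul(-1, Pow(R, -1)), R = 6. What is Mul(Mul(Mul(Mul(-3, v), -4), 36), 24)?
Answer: -1728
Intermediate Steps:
v = Rational(-1, 6) (v = Mul(-1, Pow(6, -1)) = Mul(-1, Rational(1, 6)) = Rational(-1, 6) ≈ -0.16667)
Mul(Mul(Mul(Mul(-3, v), -4), 36), 24) = Mul(Mul(Mul(Mul(-3, Rational(-1, 6)), -4), 36), 24) = Mul(Mul(Mul(Rational(1, 2), -4), 36), 24) = Mul(Mul(-2, 36), 24) = Mul(-72, 24) = -1728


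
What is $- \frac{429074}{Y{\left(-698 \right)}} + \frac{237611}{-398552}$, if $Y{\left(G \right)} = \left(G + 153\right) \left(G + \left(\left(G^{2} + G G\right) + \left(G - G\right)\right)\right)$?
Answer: $- \frac{5723749291391}{9613653046200} \approx -0.59538$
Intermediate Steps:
$Y{\left(G \right)} = \left(153 + G\right) \left(G + 2 G^{2}\right)$ ($Y{\left(G \right)} = \left(153 + G\right) \left(G + \left(\left(G^{2} + G^{2}\right) + 0\right)\right) = \left(153 + G\right) \left(G + \left(2 G^{2} + 0\right)\right) = \left(153 + G\right) \left(G + 2 G^{2}\right)$)
$- \frac{429074}{Y{\left(-698 \right)}} + \frac{237611}{-398552} = - \frac{429074}{\left(-698\right) \left(153 + 2 \left(-698\right)^{2} + 307 \left(-698\right)\right)} + \frac{237611}{-398552} = - \frac{429074}{\left(-698\right) \left(153 + 2 \cdot 487204 - 214286\right)} + 237611 \left(- \frac{1}{398552}\right) = - \frac{429074}{\left(-698\right) \left(153 + 974408 - 214286\right)} - \frac{21601}{36232} = - \frac{429074}{\left(-698\right) 760275} - \frac{21601}{36232} = - \frac{429074}{-530671950} - \frac{21601}{36232} = \left(-429074\right) \left(- \frac{1}{530671950}\right) - \frac{21601}{36232} = \frac{214537}{265335975} - \frac{21601}{36232} = - \frac{5723749291391}{9613653046200}$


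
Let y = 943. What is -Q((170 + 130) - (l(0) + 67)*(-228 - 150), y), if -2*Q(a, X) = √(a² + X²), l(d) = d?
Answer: 5*√26303245/2 ≈ 12822.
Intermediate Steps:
Q(a, X) = -√(X² + a²)/2 (Q(a, X) = -√(a² + X²)/2 = -√(X² + a²)/2)
-Q((170 + 130) - (l(0) + 67)*(-228 - 150), y) = -(-1)*√(943² + ((170 + 130) - (0 + 67)*(-228 - 150))²)/2 = -(-1)*√(889249 + (300 - 67*(-378))²)/2 = -(-1)*√(889249 + (300 - 1*(-25326))²)/2 = -(-1)*√(889249 + (300 + 25326)²)/2 = -(-1)*√(889249 + 25626²)/2 = -(-1)*√(889249 + 656691876)/2 = -(-1)*√657581125/2 = -(-1)*5*√26303245/2 = -(-5)*√26303245/2 = 5*√26303245/2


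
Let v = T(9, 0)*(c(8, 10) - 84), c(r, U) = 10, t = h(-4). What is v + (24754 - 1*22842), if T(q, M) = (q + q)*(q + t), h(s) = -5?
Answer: -3416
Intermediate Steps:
t = -5
T(q, M) = 2*q*(-5 + q) (T(q, M) = (q + q)*(q - 5) = (2*q)*(-5 + q) = 2*q*(-5 + q))
v = -5328 (v = (2*9*(-5 + 9))*(10 - 84) = (2*9*4)*(-74) = 72*(-74) = -5328)
v + (24754 - 1*22842) = -5328 + (24754 - 1*22842) = -5328 + (24754 - 22842) = -5328 + 1912 = -3416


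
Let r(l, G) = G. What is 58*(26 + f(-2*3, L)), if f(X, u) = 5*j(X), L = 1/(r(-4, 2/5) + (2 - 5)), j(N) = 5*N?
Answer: -7192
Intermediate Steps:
L = -5/13 (L = 1/(2/5 + (2 - 5)) = 1/(2*(⅕) - 3) = 1/(⅖ - 3) = 1/(-13/5) = -5/13 ≈ -0.38462)
f(X, u) = 25*X (f(X, u) = 5*(5*X) = 25*X)
58*(26 + f(-2*3, L)) = 58*(26 + 25*(-2*3)) = 58*(26 + 25*(-6)) = 58*(26 - 150) = 58*(-124) = -7192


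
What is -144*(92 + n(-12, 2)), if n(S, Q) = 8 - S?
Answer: -16128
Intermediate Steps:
-144*(92 + n(-12, 2)) = -144*(92 + (8 - 1*(-12))) = -144*(92 + (8 + 12)) = -144*(92 + 20) = -144*112 = -16128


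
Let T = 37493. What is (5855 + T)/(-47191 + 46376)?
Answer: -43348/815 ≈ -53.188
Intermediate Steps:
(5855 + T)/(-47191 + 46376) = (5855 + 37493)/(-47191 + 46376) = 43348/(-815) = 43348*(-1/815) = -43348/815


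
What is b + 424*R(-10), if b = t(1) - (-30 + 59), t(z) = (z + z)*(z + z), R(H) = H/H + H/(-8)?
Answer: 929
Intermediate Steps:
R(H) = 1 - H/8 (R(H) = 1 + H*(-⅛) = 1 - H/8)
t(z) = 4*z² (t(z) = (2*z)*(2*z) = 4*z²)
b = -25 (b = 4*1² - (-30 + 59) = 4*1 - 1*29 = 4 - 29 = -25)
b + 424*R(-10) = -25 + 424*(1 - ⅛*(-10)) = -25 + 424*(1 + 5/4) = -25 + 424*(9/4) = -25 + 954 = 929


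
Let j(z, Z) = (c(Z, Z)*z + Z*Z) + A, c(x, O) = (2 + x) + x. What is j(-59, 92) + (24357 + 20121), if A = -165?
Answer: 41803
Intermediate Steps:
c(x, O) = 2 + 2*x
j(z, Z) = -165 + Z² + z*(2 + 2*Z) (j(z, Z) = ((2 + 2*Z)*z + Z*Z) - 165 = (z*(2 + 2*Z) + Z²) - 165 = (Z² + z*(2 + 2*Z)) - 165 = -165 + Z² + z*(2 + 2*Z))
j(-59, 92) + (24357 + 20121) = (-165 + 92² + 2*(-59)*(1 + 92)) + (24357 + 20121) = (-165 + 8464 + 2*(-59)*93) + 44478 = (-165 + 8464 - 10974) + 44478 = -2675 + 44478 = 41803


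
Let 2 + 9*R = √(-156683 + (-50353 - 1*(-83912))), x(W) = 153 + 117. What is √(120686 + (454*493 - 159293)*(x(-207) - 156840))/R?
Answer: 9*√2525796211/(I + √30781) ≈ 2578.0 - 14.694*I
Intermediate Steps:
x(W) = 270
R = -2/9 + 2*I*√30781/9 (R = -2/9 + √(-156683 + (-50353 - 1*(-83912)))/9 = -2/9 + √(-156683 + (-50353 + 83912))/9 = -2/9 + √(-156683 + 33559)/9 = -2/9 + √(-123124)/9 = -2/9 + (2*I*√30781)/9 = -2/9 + 2*I*√30781/9 ≈ -0.22222 + 38.988*I)
√(120686 + (454*493 - 159293)*(x(-207) - 156840))/R = √(120686 + (454*493 - 159293)*(270 - 156840))/(-2/9 + 2*I*√30781/9) = √(120686 + (223822 - 159293)*(-156570))/(-2/9 + 2*I*√30781/9) = √(120686 + 64529*(-156570))/(-2/9 + 2*I*√30781/9) = √(120686 - 10103305530)/(-2/9 + 2*I*√30781/9) = √(-10103184844)/(-2/9 + 2*I*√30781/9) = (2*I*√2525796211)/(-2/9 + 2*I*√30781/9) = 2*I*√2525796211/(-2/9 + 2*I*√30781/9)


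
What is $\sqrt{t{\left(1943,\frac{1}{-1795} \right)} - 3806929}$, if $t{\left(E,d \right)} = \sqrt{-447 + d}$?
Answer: $\frac{\sqrt{-12266020411225 + 1795 i \sqrt{1440246970}}}{1795} \approx 0.005418 + 1951.1 i$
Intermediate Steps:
$\sqrt{t{\left(1943,\frac{1}{-1795} \right)} - 3806929} = \sqrt{\sqrt{-447 + \frac{1}{-1795}} - 3806929} = \sqrt{\sqrt{-447 - \frac{1}{1795}} - 3806929} = \sqrt{\sqrt{- \frac{802366}{1795}} - 3806929} = \sqrt{\frac{i \sqrt{1440246970}}{1795} - 3806929} = \sqrt{-3806929 + \frac{i \sqrt{1440246970}}{1795}}$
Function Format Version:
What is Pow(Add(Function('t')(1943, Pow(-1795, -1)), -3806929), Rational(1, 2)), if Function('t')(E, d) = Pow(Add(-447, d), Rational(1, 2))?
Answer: Mul(Rational(1, 1795), Pow(Add(-12266020411225, Mul(1795, I, Pow(1440246970, Rational(1, 2)))), Rational(1, 2))) ≈ Add(0.0054180, Mul(1951.1, I))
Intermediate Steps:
Pow(Add(Function('t')(1943, Pow(-1795, -1)), -3806929), Rational(1, 2)) = Pow(Add(Pow(Add(-447, Pow(-1795, -1)), Rational(1, 2)), -3806929), Rational(1, 2)) = Pow(Add(Pow(Add(-447, Rational(-1, 1795)), Rational(1, 2)), -3806929), Rational(1, 2)) = Pow(Add(Pow(Rational(-802366, 1795), Rational(1, 2)), -3806929), Rational(1, 2)) = Pow(Add(Mul(Rational(1, 1795), I, Pow(1440246970, Rational(1, 2))), -3806929), Rational(1, 2)) = Pow(Add(-3806929, Mul(Rational(1, 1795), I, Pow(1440246970, Rational(1, 2)))), Rational(1, 2))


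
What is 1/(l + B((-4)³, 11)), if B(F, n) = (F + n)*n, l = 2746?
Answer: 1/2163 ≈ 0.00046232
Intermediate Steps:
B(F, n) = n*(F + n)
1/(l + B((-4)³, 11)) = 1/(2746 + 11*((-4)³ + 11)) = 1/(2746 + 11*(-64 + 11)) = 1/(2746 + 11*(-53)) = 1/(2746 - 583) = 1/2163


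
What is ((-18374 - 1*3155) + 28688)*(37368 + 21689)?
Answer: 422789063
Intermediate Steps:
((-18374 - 1*3155) + 28688)*(37368 + 21689) = ((-18374 - 3155) + 28688)*59057 = (-21529 + 28688)*59057 = 7159*59057 = 422789063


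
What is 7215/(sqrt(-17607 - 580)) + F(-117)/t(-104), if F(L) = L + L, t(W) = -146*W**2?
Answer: 9/60736 - 555*I*sqrt(18187)/1399 ≈ 0.00014818 - 53.5*I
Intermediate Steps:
F(L) = 2*L
7215/(sqrt(-17607 - 580)) + F(-117)/t(-104) = 7215/(sqrt(-17607 - 580)) + (2*(-117))/((-146*(-104)**2)) = 7215/(sqrt(-18187)) - 234/((-146*10816)) = 7215/((I*sqrt(18187))) - 234/(-1579136) = 7215*(-I*sqrt(18187)/18187) - 234*(-1/1579136) = -555*I*sqrt(18187)/1399 + 9/60736 = 9/60736 - 555*I*sqrt(18187)/1399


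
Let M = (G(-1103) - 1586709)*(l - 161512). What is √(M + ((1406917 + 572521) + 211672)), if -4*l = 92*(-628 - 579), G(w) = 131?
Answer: 2*√53052146297 ≈ 4.6066e+5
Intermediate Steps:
l = 27761 (l = -23*(-628 - 579) = -23*(-1207) = -¼*(-111044) = 27761)
M = 212206394078 (M = (131 - 1586709)*(27761 - 161512) = -1586578*(-133751) = 212206394078)
√(M + ((1406917 + 572521) + 211672)) = √(212206394078 + ((1406917 + 572521) + 211672)) = √(212206394078 + (1979438 + 211672)) = √(212206394078 + 2191110) = √212208585188 = 2*√53052146297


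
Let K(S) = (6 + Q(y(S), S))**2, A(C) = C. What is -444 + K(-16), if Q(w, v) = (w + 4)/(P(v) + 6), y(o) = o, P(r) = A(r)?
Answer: -9804/25 ≈ -392.16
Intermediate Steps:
P(r) = r
Q(w, v) = (4 + w)/(6 + v) (Q(w, v) = (w + 4)/(v + 6) = (4 + w)/(6 + v))
K(S) = (6 + (4 + S)/(6 + S))**2
-444 + K(-16) = -444 + (40 + 7*(-16))**2/(6 - 16)**2 = -444 + (40 - 112)**2/(-10)**2 = -444 + (1/100)*(-72)**2 = -444 + (1/100)*5184 = -444 + 1296/25 = -9804/25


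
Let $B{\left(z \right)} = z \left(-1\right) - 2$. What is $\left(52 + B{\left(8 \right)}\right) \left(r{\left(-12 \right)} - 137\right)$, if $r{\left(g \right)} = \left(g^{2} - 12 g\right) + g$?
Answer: $5838$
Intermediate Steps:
$B{\left(z \right)} = -2 - z$ ($B{\left(z \right)} = - z - 2 = -2 - z$)
$r{\left(g \right)} = g^{2} - 11 g$
$\left(52 + B{\left(8 \right)}\right) \left(r{\left(-12 \right)} - 137\right) = \left(52 - 10\right) \left(- 12 \left(-11 - 12\right) - 137\right) = \left(52 - 10\right) \left(\left(-12\right) \left(-23\right) - 137\right) = \left(52 - 10\right) \left(276 - 137\right) = 42 \cdot 139 = 5838$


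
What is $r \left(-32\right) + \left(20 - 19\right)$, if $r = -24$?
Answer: $769$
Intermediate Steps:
$r \left(-32\right) + \left(20 - 19\right) = \left(-24\right) \left(-32\right) + \left(20 - 19\right) = 768 + 1 = 769$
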